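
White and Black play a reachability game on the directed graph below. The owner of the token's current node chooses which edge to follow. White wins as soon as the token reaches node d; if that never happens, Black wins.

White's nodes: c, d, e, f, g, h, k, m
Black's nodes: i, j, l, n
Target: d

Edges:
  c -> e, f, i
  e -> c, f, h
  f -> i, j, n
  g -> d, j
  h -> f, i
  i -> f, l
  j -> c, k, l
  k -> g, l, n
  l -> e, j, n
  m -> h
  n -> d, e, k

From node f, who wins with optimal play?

A0 = {d}
A1: add {g} — g (White) has g→d.
A2: add {k} — k (White) has k→g.
A3 = A2; e.g. c (White) has no edge into A2. Fixed point.
f never enters the attractor, so Black can avoid the target forever.

Black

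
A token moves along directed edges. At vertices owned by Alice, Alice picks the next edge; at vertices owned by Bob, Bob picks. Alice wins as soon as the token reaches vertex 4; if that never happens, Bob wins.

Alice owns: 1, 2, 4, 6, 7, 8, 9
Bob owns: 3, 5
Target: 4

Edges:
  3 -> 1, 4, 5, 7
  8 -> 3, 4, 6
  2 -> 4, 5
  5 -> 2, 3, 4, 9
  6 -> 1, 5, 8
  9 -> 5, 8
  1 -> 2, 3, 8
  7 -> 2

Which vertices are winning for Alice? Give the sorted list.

A0 = {4}
A1: add {2, 8} — 2 (Alice) has 2→4; 8 (Alice) has 8→4.
A2: add {1, 6, 7, 9} — 1 (Alice) has 1→2; 6 (Alice) has 6→8; 7 (Alice) has 7→2; 9 (Alice) has 9→8.
A3 = A2; e.g. 3 (Bob) can still go to 5. Fixed point.
Alice's winning region = {1, 2, 4, 6, 7, 8, 9}.

1, 2, 4, 6, 7, 8, 9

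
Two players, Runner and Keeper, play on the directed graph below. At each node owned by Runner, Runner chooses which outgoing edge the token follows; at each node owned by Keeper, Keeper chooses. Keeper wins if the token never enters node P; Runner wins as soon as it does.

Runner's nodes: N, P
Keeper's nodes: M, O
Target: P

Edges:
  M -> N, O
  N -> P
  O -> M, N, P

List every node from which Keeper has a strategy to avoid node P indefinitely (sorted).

M, O

A0 = {P}
A1: add {N} — N (Runner) has N→P.
A2 = A1; e.g. M (Keeper) can still go to O. Fixed point.
Runner's attractor = {N, P}; Keeper avoids the target exactly from the complement.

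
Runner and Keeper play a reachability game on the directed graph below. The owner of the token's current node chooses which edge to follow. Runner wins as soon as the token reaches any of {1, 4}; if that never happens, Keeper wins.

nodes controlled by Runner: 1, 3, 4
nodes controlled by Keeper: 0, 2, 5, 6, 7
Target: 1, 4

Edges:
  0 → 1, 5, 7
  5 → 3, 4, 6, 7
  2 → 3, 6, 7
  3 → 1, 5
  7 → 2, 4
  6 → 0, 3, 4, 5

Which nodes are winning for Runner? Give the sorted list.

A0 = {1, 4}
A1: add {3} — 3 (Runner) has 3→1.
A2 = A1; e.g. 0 (Keeper) can still go to 5. Fixed point.
Runner's winning region = {1, 3, 4}.

1, 3, 4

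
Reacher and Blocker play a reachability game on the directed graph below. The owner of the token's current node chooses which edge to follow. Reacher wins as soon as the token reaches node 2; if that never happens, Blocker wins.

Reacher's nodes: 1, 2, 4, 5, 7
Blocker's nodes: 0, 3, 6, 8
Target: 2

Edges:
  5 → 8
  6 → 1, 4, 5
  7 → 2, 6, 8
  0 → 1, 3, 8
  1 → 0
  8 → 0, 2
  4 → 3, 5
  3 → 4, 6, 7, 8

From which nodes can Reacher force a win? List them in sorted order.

2, 7

A0 = {2}
A1: add {7} — 7 (Reacher) has 7→2.
A2 = A1; e.g. 0 (Blocker) can still go to 1. Fixed point.
Reacher's winning region = {2, 7}.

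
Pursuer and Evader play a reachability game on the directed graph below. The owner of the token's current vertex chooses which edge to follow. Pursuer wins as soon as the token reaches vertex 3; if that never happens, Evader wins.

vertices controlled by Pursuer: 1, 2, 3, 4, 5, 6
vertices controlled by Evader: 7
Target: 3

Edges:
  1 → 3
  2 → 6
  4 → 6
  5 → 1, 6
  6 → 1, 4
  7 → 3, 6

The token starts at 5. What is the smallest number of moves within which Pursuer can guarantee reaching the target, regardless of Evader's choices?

A0 = {3}
A1: add {1} — 1 (Pursuer) has 1→3.
A2: add {5, 6} — 5 (Pursuer) has 5→1; 6 (Pursuer) has 6→1.
5 enters the attractor at level 2, so Pursuer can force the target in 2 moves from there.

2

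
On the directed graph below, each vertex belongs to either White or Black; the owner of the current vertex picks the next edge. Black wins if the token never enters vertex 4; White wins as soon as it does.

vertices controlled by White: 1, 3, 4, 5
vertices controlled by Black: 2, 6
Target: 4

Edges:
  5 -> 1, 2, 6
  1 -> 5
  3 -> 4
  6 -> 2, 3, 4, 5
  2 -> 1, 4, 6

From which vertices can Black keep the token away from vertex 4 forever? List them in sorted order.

A0 = {4}
A1: add {3} — 3 (White) has 3→4.
A2 = A1; e.g. 1 (White) has no edge into A1. Fixed point.
White's attractor = {3, 4}; Black avoids the target exactly from the complement.

1, 2, 5, 6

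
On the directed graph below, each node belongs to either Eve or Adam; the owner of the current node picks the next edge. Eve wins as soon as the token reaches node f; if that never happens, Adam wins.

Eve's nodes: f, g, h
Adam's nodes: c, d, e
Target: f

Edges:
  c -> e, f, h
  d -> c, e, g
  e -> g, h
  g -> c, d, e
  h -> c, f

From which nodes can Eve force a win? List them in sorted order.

A0 = {f}
A1: add {h} — h (Eve) has h→f.
A2 = A1; e.g. c (Adam) can still go to e. Fixed point.
Eve's winning region = {f, h}.

f, h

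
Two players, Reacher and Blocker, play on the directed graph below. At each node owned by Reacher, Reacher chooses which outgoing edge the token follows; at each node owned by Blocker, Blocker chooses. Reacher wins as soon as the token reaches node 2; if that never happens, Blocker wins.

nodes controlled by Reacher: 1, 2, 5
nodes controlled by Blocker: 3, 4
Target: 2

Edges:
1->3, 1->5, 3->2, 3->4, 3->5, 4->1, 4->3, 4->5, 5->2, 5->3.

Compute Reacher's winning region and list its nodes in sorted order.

1, 2, 5

A0 = {2}
A1: add {5} — 5 (Reacher) has 5→2.
A2: add {1} — 1 (Reacher) has 1→5.
A3 = A2; e.g. 3 (Blocker) can still go to 4. Fixed point.
Reacher's winning region = {1, 2, 5}.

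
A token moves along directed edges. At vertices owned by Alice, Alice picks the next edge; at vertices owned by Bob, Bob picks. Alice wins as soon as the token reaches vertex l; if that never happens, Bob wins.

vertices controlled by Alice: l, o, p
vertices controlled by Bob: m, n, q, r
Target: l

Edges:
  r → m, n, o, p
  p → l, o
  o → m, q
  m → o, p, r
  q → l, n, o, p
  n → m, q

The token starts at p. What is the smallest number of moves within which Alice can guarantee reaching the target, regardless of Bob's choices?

A0 = {l}
A1: add {p} — p (Alice) has p→l.
A2 = A1; e.g. m (Bob) can still go to o. Fixed point.
p enters the attractor at level 1, so Alice can force the target in 1 move from there.

1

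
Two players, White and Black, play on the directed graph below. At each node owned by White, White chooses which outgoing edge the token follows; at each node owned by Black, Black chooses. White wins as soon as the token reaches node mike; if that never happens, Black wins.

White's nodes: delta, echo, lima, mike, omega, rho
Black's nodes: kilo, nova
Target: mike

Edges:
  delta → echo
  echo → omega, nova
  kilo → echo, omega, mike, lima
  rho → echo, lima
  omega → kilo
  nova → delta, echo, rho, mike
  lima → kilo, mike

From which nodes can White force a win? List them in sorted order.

lima, mike, rho

A0 = {mike}
A1: add {lima} — lima (White) has lima→mike.
A2: add {rho} — rho (White) has rho→lima.
A3 = A2; e.g. delta (White) has no edge into A2. Fixed point.
White's winning region = {lima, mike, rho}.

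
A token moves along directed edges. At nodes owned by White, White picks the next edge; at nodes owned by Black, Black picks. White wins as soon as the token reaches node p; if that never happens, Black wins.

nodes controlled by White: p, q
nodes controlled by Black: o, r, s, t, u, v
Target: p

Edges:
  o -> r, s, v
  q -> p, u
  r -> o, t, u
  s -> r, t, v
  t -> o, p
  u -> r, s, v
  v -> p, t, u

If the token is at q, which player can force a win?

A0 = {p}
A1: add {q} — q (White) has q→p.
A2 = A1; e.g. o (Black) can still go to r. Fixed point.
q ∈ A1, so White can force the target.

White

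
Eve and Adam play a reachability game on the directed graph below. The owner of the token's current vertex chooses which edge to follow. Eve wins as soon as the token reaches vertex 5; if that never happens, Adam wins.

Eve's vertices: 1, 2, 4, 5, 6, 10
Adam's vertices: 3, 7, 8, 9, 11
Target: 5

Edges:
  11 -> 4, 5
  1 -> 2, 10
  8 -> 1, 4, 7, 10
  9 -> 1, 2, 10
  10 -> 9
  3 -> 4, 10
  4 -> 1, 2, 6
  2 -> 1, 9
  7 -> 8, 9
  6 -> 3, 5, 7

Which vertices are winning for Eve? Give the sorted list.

4, 5, 6, 11

A0 = {5}
A1: add {6} — 6 (Eve) has 6→5.
A2: add {4} — 4 (Eve) has 4→6.
A3: add {11} — 11 (Adam): all of {4, 5} already in.
A4 = A3; e.g. 1 (Eve) has no edge into A3. Fixed point.
Eve's winning region = {4, 5, 6, 11}.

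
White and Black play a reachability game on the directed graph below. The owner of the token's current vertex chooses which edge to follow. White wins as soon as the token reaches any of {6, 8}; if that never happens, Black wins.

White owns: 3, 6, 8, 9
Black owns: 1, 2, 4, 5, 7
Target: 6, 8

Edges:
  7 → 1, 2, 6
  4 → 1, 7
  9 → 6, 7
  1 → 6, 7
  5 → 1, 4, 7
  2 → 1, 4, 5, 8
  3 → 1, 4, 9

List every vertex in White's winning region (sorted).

A0 = {6, 8}
A1: add {9} — 9 (White) has 9→6.
A2: add {3} — 3 (White) has 3→9.
A3 = A2; e.g. 1 (Black) can still go to 7. Fixed point.
White's winning region = {3, 6, 8, 9}.

3, 6, 8, 9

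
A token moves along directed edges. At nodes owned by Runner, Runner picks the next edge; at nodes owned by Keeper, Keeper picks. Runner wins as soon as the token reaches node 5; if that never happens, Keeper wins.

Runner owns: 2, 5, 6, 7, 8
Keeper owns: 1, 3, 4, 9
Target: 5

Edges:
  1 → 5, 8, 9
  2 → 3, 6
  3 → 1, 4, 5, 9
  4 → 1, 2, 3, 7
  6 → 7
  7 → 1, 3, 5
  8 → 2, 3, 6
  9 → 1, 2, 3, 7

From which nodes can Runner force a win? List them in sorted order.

A0 = {5}
A1: add {7} — 7 (Runner) has 7→5.
A2: add {6} — 6 (Runner) has 6→7.
A3: add {2, 8} — 2 (Runner) has 2→6; 8 (Runner) has 8→6.
A4 = A3; e.g. 1 (Keeper) can still go to 9. Fixed point.
Runner's winning region = {2, 5, 6, 7, 8}.

2, 5, 6, 7, 8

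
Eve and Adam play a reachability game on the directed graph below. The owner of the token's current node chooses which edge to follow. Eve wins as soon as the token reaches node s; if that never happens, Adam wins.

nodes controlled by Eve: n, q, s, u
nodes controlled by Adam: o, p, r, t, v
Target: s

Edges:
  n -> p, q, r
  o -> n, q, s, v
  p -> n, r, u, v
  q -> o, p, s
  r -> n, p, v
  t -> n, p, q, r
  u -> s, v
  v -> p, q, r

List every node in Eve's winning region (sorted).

n, q, s, u

A0 = {s}
A1: add {q, u} — q (Eve) has q→s; u (Eve) has u→s.
A2: add {n} — n (Eve) has n→q.
A3 = A2; e.g. o (Adam) can still go to v. Fixed point.
Eve's winning region = {n, q, s, u}.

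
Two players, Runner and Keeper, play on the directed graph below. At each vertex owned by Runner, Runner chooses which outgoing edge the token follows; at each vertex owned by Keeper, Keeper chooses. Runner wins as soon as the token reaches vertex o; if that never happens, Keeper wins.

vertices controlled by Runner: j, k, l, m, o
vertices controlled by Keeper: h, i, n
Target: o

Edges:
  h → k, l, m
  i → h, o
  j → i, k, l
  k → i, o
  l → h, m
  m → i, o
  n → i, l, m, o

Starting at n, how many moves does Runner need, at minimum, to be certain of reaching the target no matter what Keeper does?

5

A0 = {o}
A1: add {k, m} — k (Runner) has k→o; m (Runner) has m→o.
A2: add {j, l} — j (Runner) has j→k; l (Runner) has l→m.
A3: add {h} — h (Keeper): all of {k, l, m} already in.
A4: add {i} — i (Keeper): all of {h, o} already in.
A5: add {n} — n (Keeper): all of {i, l, m, o} already in.
A5 = all vertices. Fixed point.
n enters the attractor at level 5, so Runner can force the target in 5 moves from there.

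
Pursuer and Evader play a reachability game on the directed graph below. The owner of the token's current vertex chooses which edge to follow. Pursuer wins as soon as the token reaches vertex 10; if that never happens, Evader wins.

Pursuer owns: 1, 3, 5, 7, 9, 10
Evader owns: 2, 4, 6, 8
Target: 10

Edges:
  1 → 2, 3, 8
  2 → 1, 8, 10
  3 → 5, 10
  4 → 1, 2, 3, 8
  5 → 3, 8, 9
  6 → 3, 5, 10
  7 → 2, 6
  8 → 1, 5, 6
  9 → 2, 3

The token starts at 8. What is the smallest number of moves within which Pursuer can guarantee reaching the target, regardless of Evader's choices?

A0 = {10}
A1: add {3} — 3 (Pursuer) has 3→10.
A2: add {1, 5, 9} — 1 (Pursuer) has 1→3; 5 (Pursuer) has 5→3; 9 (Pursuer) has 9→3.
A3: add {6} — 6 (Evader): all of {3, 5, 10} already in.
A4: add {7, 8} — 7 (Pursuer) has 7→6; 8 (Evader): all of {1, 5, 6} already in.
8 enters the attractor at level 4, so Pursuer can force the target in 4 moves from there.

4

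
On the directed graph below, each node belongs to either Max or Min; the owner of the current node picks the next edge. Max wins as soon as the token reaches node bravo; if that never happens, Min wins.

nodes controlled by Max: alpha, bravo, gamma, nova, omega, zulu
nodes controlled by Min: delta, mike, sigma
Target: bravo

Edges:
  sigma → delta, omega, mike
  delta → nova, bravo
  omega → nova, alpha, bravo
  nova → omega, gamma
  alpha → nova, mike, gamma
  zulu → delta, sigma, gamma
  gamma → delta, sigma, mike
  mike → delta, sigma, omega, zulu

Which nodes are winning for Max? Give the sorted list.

alpha, bravo, delta, gamma, nova, omega, zulu

A0 = {bravo}
A1: add {omega} — omega (Max) has omega→bravo.
A2: add {nova} — nova (Max) has nova→omega.
A3: add {alpha, delta} — delta (Min): all of {nova, bravo} already in; alpha (Max) has alpha→nova.
A4: add {gamma, zulu} — zulu (Max) has zulu→delta; gamma (Max) has gamma→delta.
A5 = A4; e.g. sigma (Min) can still go to mike. Fixed point.
Max's winning region = {alpha, bravo, delta, gamma, nova, omega, zulu}.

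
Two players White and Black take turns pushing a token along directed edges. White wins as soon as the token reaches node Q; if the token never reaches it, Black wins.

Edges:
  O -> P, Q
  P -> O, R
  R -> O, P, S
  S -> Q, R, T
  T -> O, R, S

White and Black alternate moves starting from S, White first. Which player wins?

White

Track states (vertex, player-to-move).
A0 = {(Q,White), (Q,Black)}
A1: add {(O,White), (S,White)}.
(S,White) ∈ A1 ⇒ White forces the target.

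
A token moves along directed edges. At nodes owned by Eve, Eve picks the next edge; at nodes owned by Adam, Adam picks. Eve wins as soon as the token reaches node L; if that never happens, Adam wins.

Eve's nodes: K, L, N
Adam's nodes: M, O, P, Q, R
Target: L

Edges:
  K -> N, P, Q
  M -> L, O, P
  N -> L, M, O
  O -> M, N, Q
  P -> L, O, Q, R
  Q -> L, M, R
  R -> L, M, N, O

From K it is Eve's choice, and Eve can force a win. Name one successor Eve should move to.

A0 = {L}
A1: add {N} — N (Eve) has N→L.
A2: add {K} — K (Eve) has K→N.
A3 = A2; e.g. M (Adam) can still go to O. Fixed point.
From K, successor N is in the attractor (rank 1); the other successors P, Q are not.

N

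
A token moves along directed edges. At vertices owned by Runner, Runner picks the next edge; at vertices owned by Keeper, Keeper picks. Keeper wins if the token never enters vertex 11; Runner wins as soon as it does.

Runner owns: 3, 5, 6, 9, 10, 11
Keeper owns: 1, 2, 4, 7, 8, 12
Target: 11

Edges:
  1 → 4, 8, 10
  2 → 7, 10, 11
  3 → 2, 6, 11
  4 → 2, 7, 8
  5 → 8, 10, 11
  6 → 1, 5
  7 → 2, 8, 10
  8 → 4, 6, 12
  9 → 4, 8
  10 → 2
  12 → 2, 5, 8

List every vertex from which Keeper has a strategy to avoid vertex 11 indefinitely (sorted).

A0 = {11}
A1: add {3, 5} — 3 (Runner) has 3→11; 5 (Runner) has 5→11.
A2: add {6} — 6 (Runner) has 6→5.
A3 = A2; e.g. 1 (Keeper) can still go to 4. Fixed point.
Runner's attractor = {3, 5, 6, 11}; Keeper avoids the target exactly from the complement.

1, 2, 4, 7, 8, 9, 10, 12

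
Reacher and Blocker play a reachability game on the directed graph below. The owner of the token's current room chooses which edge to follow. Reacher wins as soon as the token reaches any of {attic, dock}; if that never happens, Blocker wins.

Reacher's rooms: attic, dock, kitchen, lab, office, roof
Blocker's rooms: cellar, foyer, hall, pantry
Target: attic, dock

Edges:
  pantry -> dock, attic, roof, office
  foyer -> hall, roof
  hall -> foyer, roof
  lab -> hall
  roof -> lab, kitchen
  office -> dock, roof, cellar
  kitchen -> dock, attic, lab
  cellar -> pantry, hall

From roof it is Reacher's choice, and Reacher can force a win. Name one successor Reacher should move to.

kitchen

A0 = {attic, dock}
A1: add {kitchen, office} — office (Reacher) has office→dock; kitchen (Reacher) has kitchen→dock.
A2: add {roof} — roof (Reacher) has roof→kitchen.
A3: add {pantry} — pantry (Blocker): all of {dock, attic, roof, office} already in.
A4 = A3; e.g. foyer (Blocker) can still go to hall. Fixed point.
From roof, successor kitchen is in the attractor (rank 1); the other successor lab is not.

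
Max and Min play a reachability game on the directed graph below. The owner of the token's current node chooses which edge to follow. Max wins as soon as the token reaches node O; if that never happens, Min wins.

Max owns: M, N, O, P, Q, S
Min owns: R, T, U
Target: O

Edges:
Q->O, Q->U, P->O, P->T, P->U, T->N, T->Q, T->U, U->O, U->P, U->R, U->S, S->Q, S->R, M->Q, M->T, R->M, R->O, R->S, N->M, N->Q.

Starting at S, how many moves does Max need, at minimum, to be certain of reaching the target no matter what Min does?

2

A0 = {O}
A1: add {P, Q} — P (Max) has P→O; Q (Max) has Q→O.
A2: add {M, N, S} — M (Max) has M→Q; N (Max) has N→Q; S (Max) has S→Q.
S enters the attractor at level 2, so Max can force the target in 2 moves from there.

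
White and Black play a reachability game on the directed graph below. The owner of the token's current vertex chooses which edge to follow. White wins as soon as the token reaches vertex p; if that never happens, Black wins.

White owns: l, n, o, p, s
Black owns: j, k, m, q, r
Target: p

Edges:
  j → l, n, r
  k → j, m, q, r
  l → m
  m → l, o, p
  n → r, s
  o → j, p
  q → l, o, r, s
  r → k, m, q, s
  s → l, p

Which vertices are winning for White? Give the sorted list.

A0 = {p}
A1: add {o, s} — o (White) has o→p; s (White) has s→p.
A2: add {n} — n (White) has n→s.
A3 = A2; e.g. j (Black) can still go to l. Fixed point.
White's winning region = {n, o, p, s}.

n, o, p, s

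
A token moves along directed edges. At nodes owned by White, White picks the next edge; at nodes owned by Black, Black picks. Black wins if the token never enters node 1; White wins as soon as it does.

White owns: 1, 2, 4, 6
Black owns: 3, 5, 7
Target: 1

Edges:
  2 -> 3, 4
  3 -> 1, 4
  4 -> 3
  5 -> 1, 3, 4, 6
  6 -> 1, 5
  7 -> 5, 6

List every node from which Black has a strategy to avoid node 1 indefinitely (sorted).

2, 3, 4, 5, 7

A0 = {1}
A1: add {6} — 6 (White) has 6→1.
A2 = A1; e.g. 2 (White) has no edge into A1. Fixed point.
White's attractor = {1, 6}; Black avoids the target exactly from the complement.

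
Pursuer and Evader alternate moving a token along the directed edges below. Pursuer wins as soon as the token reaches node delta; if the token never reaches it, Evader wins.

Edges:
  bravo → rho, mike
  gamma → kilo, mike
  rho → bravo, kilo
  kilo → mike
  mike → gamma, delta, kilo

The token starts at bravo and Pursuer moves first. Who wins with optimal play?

Evader

Track states (vertex, player-to-move).
A0 = {(delta,Pursuer), (delta,Evader)}
A1: add {(mike,Pursuer)}.
A2: add {(kilo,Evader)}.
A3: add {(gamma,Pursuer), (rho,Pursuer)}.
A4: add {(bravo,Evader)}.
A5 = A4; e.g. (bravo,Pursuer) stays out. (bravo,Pursuer) never enters ⇒ Evader avoids the target.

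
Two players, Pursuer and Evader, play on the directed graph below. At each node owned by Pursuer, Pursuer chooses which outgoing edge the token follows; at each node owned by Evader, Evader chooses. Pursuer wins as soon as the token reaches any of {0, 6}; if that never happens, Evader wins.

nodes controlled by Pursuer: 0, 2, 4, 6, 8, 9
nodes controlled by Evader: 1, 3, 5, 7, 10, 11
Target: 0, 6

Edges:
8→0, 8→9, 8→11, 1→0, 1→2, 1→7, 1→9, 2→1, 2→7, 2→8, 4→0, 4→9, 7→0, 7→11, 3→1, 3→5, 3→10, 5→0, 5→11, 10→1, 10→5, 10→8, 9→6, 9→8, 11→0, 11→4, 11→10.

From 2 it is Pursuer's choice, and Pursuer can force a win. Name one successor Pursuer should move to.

A0 = {0, 6}
A1: add {4, 8, 9} — 4 (Pursuer) has 4→0; 8 (Pursuer) has 8→0; 9 (Pursuer) has 9→6.
A2: add {2} — 2 (Pursuer) has 2→8.
A3 = A2; e.g. 1 (Evader) can still go to 7. Fixed point.
From 2, successor 8 is in the attractor (rank 1); the other successors 1, 7 are not.

8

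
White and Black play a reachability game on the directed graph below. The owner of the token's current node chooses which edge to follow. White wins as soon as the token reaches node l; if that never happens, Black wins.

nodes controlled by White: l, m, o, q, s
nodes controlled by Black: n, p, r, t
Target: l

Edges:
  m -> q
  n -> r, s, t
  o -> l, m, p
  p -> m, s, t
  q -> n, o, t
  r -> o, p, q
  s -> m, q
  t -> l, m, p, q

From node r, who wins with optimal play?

A0 = {l}
A1: add {o} — o (White) has o→l.
A2: add {q} — q (White) has q→o.
A3: add {m, s} — m (White) has m→q; s (White) has s→q.
A4 = A3; e.g. n (Black) can still go to r. Fixed point.
r never enters the attractor, so Black can avoid the target forever.

Black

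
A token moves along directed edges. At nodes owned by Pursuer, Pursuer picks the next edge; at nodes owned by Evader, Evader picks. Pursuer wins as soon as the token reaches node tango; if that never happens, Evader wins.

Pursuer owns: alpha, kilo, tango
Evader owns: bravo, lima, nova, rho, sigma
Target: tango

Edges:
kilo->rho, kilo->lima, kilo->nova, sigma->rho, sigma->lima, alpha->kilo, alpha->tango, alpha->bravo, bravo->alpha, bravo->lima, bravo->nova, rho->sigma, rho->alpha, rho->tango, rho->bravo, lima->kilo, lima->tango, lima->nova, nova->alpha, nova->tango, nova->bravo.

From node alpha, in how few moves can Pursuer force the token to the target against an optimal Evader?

1

A0 = {tango}
A1: add {alpha} — alpha (Pursuer) has alpha→tango.
A2 = A1; e.g. kilo (Pursuer) has no edge into A1. Fixed point.
alpha enters the attractor at level 1, so Pursuer can force the target in 1 move from there.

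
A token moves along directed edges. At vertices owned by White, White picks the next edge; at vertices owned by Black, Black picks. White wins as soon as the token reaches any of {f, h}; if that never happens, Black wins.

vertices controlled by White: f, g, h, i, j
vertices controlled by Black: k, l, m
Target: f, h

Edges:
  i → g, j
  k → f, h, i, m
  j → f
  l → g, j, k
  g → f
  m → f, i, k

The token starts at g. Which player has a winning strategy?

A0 = {f, h}
A1: add {g, j} — g (White) has g→f; j (White) has j→f.
g ∈ A1, so White can force the target.

White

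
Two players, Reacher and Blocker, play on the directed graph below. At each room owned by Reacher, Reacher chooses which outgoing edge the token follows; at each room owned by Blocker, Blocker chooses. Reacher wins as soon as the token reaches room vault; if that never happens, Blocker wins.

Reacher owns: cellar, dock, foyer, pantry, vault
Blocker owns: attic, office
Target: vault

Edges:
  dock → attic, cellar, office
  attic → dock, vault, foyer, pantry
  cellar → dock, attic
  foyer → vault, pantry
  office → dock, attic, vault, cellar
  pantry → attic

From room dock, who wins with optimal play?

A0 = {vault}
A1: add {foyer} — foyer (Reacher) has foyer→vault.
A2 = A1; e.g. dock (Reacher) has no edge into A1. Fixed point.
dock never enters the attractor, so Blocker can avoid the target forever.

Blocker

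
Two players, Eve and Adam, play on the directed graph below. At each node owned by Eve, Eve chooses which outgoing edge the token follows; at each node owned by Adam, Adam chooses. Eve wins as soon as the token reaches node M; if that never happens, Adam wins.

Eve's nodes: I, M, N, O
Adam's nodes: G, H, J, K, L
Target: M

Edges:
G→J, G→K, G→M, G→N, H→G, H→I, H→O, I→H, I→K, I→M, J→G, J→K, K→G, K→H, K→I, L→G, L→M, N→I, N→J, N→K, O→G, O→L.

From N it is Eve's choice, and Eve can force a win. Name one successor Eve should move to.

I

A0 = {M}
A1: add {I} — I (Eve) has I→M.
A2: add {N} — N (Eve) has N→I.
A3 = A2; e.g. G (Adam) can still go to J. Fixed point.
From N, successor I is in the attractor (rank 1); the other successors J, K are not.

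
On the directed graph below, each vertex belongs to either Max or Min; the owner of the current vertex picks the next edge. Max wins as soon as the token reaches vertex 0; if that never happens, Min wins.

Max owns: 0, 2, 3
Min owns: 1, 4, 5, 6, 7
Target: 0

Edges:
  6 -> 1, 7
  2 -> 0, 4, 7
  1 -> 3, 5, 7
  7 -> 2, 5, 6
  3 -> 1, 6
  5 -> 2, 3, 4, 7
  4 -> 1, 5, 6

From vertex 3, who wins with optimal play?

Min

A0 = {0}
A1: add {2} — 2 (Max) has 2→0.
A2 = A1; e.g. 1 (Min) can still go to 3. Fixed point.
3 never enters the attractor, so Min can avoid the target forever.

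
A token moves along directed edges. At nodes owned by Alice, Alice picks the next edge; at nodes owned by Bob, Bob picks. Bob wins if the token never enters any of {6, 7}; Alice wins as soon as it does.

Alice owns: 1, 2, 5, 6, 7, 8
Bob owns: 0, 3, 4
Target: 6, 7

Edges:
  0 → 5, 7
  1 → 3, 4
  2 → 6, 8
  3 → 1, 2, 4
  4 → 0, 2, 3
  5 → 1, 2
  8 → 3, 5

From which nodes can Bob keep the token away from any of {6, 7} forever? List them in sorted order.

1, 3, 4

A0 = {6, 7}
A1: add {2} — 2 (Alice) has 2→6.
A2: add {5} — 5 (Alice) has 5→2.
A3: add {0, 8} — 0 (Bob): all of {5, 7} already in; 8 (Alice) has 8→5.
A4 = A3; e.g. 1 (Alice) has no edge into A3. Fixed point.
Alice's attractor = {0, 2, 5, 6, 7, 8}; Bob avoids the target exactly from the complement.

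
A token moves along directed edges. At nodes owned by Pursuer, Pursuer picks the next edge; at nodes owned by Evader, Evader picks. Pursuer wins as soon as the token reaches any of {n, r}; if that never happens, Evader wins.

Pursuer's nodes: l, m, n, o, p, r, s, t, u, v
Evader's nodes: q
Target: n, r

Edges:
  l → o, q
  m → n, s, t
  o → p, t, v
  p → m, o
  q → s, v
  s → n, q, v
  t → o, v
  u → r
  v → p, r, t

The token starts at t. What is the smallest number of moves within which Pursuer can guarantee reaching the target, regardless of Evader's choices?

A0 = {n, r}
A1: add {m, s, u, v} — m (Pursuer) has m→n; s (Pursuer) has s→n; u (Pursuer) has u→r; v (Pursuer) has v→r.
A2: add {o, p, q, t} — o (Pursuer) has o→v; p (Pursuer) has p→m; q (Evader): all of {s, v} already in; t (Pursuer) has t→v.
t enters the attractor at level 2, so Pursuer can force the target in 2 moves from there.

2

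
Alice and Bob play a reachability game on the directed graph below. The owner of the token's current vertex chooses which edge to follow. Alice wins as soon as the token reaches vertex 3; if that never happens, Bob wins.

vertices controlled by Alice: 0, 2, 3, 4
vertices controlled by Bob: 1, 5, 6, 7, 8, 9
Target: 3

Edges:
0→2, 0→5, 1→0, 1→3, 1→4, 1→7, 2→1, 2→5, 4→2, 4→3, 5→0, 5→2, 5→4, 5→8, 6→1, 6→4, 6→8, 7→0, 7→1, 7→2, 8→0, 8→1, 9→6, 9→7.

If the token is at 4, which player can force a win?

A0 = {3}
A1: add {4} — 4 (Alice) has 4→3.
A2 = A1; e.g. 0 (Alice) has no edge into A1. Fixed point.
4 ∈ A1, so Alice can force the target.

Alice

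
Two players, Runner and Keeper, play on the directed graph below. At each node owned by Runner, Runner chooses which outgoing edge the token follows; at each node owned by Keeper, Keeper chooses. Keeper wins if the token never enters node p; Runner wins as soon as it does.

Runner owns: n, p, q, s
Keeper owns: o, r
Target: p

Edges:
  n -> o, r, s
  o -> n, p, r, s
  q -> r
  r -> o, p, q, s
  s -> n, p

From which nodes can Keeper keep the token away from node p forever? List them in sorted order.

A0 = {p}
A1: add {s} — s (Runner) has s→p.
A2: add {n} — n (Runner) has n→s.
A3 = A2; e.g. o (Keeper) can still go to r. Fixed point.
Runner's attractor = {n, p, s}; Keeper avoids the target exactly from the complement.

o, q, r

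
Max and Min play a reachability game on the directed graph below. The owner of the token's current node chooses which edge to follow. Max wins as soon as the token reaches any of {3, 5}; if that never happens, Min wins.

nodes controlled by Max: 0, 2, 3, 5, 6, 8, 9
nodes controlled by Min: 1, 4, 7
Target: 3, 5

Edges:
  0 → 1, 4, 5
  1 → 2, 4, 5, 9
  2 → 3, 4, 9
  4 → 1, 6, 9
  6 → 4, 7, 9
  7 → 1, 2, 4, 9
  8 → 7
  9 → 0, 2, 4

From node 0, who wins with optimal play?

A0 = {3, 5}
A1: add {0, 2} — 0 (Max) has 0→5; 2 (Max) has 2→3.
0 ∈ A1, so Max can force the target.

Max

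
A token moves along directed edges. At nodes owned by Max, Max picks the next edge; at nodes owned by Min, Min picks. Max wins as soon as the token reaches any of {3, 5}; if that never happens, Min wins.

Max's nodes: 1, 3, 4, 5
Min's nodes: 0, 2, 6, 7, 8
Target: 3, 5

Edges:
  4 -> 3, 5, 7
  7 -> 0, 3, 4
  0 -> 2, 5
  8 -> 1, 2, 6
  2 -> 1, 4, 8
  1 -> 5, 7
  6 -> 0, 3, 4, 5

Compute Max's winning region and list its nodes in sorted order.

A0 = {3, 5}
A1: add {1, 4} — 1 (Max) has 1→5; 4 (Max) has 4→3.
A2 = A1; e.g. 0 (Min) can still go to 2. Fixed point.
Max's winning region = {1, 3, 4, 5}.

1, 3, 4, 5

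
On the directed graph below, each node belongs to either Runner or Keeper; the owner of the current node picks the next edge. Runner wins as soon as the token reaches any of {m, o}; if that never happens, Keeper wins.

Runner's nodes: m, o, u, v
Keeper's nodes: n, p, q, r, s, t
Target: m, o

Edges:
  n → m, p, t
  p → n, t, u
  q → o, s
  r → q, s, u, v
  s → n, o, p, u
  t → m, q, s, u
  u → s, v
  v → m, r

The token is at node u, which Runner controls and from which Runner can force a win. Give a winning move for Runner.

A0 = {m, o}
A1: add {v} — v (Runner) has v→m.
A2: add {u} — u (Runner) has u→v.
A3 = A2; e.g. n (Keeper) can still go to p. Fixed point.
From u, successor v is in the attractor (rank 1); the other successor s is not.

v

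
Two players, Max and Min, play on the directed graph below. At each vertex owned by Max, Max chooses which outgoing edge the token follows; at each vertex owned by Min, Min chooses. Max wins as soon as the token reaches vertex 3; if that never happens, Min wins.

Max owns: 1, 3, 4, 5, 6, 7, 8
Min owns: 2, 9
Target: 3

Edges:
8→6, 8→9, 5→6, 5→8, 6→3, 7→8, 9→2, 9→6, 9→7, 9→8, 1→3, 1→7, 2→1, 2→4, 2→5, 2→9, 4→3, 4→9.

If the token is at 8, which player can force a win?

Max

A0 = {3}
A1: add {1, 4, 6} — 1 (Max) has 1→3; 4 (Max) has 4→3; 6 (Max) has 6→3.
A2: add {5, 8} — 5 (Max) has 5→6; 8 (Max) has 8→6.
8 ∈ A2, so Max can force the target.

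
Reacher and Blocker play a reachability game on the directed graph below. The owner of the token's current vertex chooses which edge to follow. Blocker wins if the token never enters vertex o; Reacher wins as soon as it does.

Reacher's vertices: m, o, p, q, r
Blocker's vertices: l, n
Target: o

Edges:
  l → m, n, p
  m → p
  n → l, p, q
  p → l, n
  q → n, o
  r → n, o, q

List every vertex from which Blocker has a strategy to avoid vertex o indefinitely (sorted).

A0 = {o}
A1: add {q, r} — q (Reacher) has q→o; r (Reacher) has r→o.
A2 = A1; e.g. l (Blocker) can still go to m. Fixed point.
Reacher's attractor = {o, q, r}; Blocker avoids the target exactly from the complement.

l, m, n, p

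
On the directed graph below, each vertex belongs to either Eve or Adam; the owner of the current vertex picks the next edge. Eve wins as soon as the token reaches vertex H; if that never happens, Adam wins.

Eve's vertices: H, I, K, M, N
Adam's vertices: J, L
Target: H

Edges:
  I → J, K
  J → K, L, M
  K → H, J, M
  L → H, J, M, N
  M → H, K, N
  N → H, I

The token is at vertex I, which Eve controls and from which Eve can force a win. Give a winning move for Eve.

A0 = {H}
A1: add {K, M, N} — K (Eve) has K→H; M (Eve) has M→H; N (Eve) has N→H.
A2: add {I} — I (Eve) has I→K.
A3 = A2; e.g. J (Adam) can still go to L. Fixed point.
From I, successor K is in the attractor (rank 1); the other successor J is not.

K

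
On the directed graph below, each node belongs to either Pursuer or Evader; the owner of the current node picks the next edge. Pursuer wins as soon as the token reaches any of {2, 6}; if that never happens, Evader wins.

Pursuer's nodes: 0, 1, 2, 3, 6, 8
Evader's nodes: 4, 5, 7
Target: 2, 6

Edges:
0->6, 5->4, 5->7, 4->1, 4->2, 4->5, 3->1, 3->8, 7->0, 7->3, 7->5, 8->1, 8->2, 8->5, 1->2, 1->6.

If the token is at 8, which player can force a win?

Pursuer

A0 = {2, 6}
A1: add {0, 1, 8} — 0 (Pursuer) has 0→6; 1 (Pursuer) has 1→2; 8 (Pursuer) has 8→2.
8 ∈ A1, so Pursuer can force the target.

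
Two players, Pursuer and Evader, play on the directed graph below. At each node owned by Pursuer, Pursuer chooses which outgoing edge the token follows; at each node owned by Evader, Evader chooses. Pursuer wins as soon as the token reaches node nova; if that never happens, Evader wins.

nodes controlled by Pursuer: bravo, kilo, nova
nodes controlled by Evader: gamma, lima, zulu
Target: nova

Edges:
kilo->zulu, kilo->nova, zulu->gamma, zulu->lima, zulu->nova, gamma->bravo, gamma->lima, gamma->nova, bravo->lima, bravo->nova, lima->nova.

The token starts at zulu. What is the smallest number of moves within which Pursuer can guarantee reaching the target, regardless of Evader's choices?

3

A0 = {nova}
A1: add {bravo, kilo, lima} — kilo (Pursuer) has kilo→nova; bravo (Pursuer) has bravo→nova; lima (Evader): all of {nova} already in.
A2: add {gamma} — gamma (Evader): all of {bravo, lima, nova} already in.
A3: add {zulu} — zulu (Evader): all of {gamma, lima, nova} already in.
A3 = all vertices. Fixed point.
zulu enters the attractor at level 3, so Pursuer can force the target in 3 moves from there.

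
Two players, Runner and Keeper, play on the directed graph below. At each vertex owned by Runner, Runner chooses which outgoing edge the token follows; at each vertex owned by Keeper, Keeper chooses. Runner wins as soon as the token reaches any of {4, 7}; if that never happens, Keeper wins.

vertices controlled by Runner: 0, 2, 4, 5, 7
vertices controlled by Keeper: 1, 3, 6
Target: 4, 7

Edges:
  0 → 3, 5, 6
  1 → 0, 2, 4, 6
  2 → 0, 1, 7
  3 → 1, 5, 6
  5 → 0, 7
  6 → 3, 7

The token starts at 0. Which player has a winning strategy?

A0 = {4, 7}
A1: add {2, 5} — 2 (Runner) has 2→7; 5 (Runner) has 5→7.
A2: add {0} — 0 (Runner) has 0→5.
A3 = A2; e.g. 1 (Keeper) can still go to 6. Fixed point.
0 ∈ A2, so Runner can force the target.

Runner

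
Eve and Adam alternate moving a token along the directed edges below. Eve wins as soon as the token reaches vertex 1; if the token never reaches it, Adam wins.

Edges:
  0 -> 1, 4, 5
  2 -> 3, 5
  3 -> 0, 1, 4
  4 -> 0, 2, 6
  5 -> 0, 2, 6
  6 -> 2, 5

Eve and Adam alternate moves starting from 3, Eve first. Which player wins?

Eve

Track states (vertex, player-to-move).
A0 = {(1,Eve), (1,Adam)}
A1: add {(0,Eve), (3,Eve)}.
(3,Eve) ∈ A1 ⇒ Eve forces the target.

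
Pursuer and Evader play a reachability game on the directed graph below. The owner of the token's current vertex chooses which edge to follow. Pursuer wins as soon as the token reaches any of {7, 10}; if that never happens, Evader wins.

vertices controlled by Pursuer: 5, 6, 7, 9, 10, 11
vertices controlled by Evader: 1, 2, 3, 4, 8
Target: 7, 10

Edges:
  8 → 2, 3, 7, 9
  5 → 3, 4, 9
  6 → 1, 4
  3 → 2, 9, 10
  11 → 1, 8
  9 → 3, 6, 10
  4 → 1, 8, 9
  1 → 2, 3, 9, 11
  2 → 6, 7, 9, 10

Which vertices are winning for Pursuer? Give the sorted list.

5, 7, 9, 10

A0 = {7, 10}
A1: add {9} — 9 (Pursuer) has 9→10.
A2: add {5} — 5 (Pursuer) has 5→9.
A3 = A2; e.g. 1 (Evader) can still go to 2. Fixed point.
Pursuer's winning region = {5, 7, 9, 10}.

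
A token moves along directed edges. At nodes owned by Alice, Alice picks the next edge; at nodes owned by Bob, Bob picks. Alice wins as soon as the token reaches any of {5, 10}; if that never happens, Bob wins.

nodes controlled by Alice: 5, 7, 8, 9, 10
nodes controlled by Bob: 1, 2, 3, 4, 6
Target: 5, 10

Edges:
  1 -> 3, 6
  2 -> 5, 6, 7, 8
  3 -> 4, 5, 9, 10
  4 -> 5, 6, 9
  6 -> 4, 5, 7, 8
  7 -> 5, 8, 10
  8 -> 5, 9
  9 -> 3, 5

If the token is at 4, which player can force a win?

Bob

A0 = {5, 10}
A1: add {7, 8, 9} — 7 (Alice) has 7→5; 8 (Alice) has 8→5; 9 (Alice) has 9→5.
A2 = A1; e.g. 1 (Bob) can still go to 3. Fixed point.
4 never enters the attractor, so Bob can avoid the target forever.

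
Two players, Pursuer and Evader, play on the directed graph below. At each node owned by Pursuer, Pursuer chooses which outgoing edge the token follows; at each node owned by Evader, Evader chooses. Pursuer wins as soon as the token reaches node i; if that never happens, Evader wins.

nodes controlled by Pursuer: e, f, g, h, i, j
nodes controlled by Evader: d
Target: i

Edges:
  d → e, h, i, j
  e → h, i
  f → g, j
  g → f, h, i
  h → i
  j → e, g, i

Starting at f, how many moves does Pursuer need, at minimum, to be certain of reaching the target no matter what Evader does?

A0 = {i}
A1: add {e, g, h, j} — e (Pursuer) has e→i; g (Pursuer) has g→i; h (Pursuer) has h→i; j (Pursuer) has j→i.
A2: add {d, f} — d (Evader): all of {e, h, i, j} already in; f (Pursuer) has f→g.
A2 = all vertices. Fixed point.
f enters the attractor at level 2, so Pursuer can force the target in 2 moves from there.

2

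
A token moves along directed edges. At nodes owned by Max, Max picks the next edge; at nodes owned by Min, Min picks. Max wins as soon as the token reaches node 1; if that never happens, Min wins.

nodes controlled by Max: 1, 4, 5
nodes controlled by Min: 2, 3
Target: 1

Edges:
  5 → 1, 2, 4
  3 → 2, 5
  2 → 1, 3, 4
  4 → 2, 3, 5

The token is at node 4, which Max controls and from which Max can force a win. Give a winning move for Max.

5

A0 = {1}
A1: add {5} — 5 (Max) has 5→1.
A2: add {4} — 4 (Max) has 4→5.
A3 = A2; e.g. 2 (Min) can still go to 3. Fixed point.
From 4, successor 5 is in the attractor (rank 1); the other successors 2, 3 are not.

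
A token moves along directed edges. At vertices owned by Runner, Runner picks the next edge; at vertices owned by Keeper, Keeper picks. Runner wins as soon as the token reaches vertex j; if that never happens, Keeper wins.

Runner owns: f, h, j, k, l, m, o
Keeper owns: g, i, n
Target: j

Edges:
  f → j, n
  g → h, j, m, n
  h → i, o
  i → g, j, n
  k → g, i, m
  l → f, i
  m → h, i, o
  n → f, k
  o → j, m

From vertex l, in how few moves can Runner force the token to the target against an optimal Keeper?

A0 = {j}
A1: add {f, o} — f (Runner) has f→j; o (Runner) has o→j.
A2: add {h, l, m} — h (Runner) has h→o; l (Runner) has l→f; m (Runner) has m→o.
l enters the attractor at level 2, so Runner can force the target in 2 moves from there.

2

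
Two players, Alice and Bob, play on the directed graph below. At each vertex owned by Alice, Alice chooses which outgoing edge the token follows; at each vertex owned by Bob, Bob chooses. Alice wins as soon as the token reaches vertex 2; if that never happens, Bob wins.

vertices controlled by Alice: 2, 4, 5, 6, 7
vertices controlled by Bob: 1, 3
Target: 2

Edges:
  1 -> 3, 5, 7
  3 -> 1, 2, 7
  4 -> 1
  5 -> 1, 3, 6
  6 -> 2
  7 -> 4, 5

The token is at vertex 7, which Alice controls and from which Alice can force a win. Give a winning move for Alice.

5

A0 = {2}
A1: add {6} — 6 (Alice) has 6→2.
A2: add {5} — 5 (Alice) has 5→6.
A3: add {7} — 7 (Alice) has 7→5.
A4 = A3; e.g. 1 (Bob) can still go to 3. Fixed point.
From 7, successor 5 is in the attractor (rank 2); the other successor 4 is not.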